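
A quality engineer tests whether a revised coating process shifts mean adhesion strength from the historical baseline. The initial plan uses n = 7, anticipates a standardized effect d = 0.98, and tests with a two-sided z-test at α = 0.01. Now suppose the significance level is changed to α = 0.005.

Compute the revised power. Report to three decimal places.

Power ≈ 0.415

δ = d·√n = 0.98 × √7 = 2.5928 (unchanged). New critical value: z_{0.0025} = 2.807.
Revised power = Φ(δ − 2.807) + Φ(−δ − 2.807) = Φ(-0.214) + Φ(-5.400) = 0.4152 + 0.0000 = 0.4152.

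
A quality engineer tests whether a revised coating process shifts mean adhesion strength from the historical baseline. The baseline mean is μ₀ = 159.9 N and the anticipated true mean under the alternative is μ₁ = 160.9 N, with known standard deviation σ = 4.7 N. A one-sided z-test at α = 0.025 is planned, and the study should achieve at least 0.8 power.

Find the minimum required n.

Standardized effect: d = |μ₁ − μ₀| / σ = |160.9 − 159.9| / 4.7 = 0.2128
For power 0.8 need Φ(δ − z_{0.025}) = 0.8, so δ = z_{0.025} + z_{0.20} = 1.960 + 0.842 = 2.802.
δ = d·√n ⇒ n = (δ/d)² = (2.802 / 0.2128)² = 173.38.
Rounding up, n = 174.

n = 174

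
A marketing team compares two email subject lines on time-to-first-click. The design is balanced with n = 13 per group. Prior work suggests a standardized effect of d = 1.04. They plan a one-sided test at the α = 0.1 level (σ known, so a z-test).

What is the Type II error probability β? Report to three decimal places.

β ≈ 0.085

Noncentrality parameter: λ = d·√(n/2) = 1.04 × √(13/2) = 2.6515
One-sided α = 0.1 → critical value z_{0.1} = 1.282.
Power = P(Z > 1.282 − λ) = Φ(1.370) = 0.9146.
Type II error: β = 1 − power = 1 − 0.9146 = 0.0854.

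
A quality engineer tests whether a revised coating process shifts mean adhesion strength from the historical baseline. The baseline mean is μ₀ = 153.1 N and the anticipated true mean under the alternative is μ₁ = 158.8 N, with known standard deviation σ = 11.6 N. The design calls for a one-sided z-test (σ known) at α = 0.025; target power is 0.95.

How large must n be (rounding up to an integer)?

Standardized effect: d = |μ₁ − μ₀| / σ = |158.8 − 153.1| / 11.6 = 0.4914
Set Φ(δ − 1.960) = 0.95; then δ − 1.960 = Φ⁻¹(0.95) = 1.645, giving δ = 3.605.
δ = d·√n ⇒ n = (δ/d)² = (3.605 / 0.4914)² = 53.82.
Rounding up, n = 54.

n = 54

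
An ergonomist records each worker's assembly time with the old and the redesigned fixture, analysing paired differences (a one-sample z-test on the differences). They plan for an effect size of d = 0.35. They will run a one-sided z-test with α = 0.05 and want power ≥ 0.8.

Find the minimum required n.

n = 51

Set Φ(δ − 1.645) = 0.8; then δ − 1.645 = Φ⁻¹(0.8) = 0.842, giving δ = 2.486.
δ = d·√n ⇒ n = (δ/d)² = (2.486 / 0.35)² = 50.47.
Round up to the next whole unit.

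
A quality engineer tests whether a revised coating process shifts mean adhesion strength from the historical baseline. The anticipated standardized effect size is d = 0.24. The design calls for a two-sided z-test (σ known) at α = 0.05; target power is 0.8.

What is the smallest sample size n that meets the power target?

For power 0.8 need Φ(δ − z_{0.025}) = 0.8, so δ = z_{0.025} + z_{0.20} = 1.960 + 0.842 = 2.802.
(For δ > 0 the lower-tail rejection region contributes negligibly to power, so the one-term inversion is standard.)
δ = d·√n ⇒ n = (δ/d)² = (2.802 / 0.24)² = 136.27.
Round up to the next whole unit.

n = 137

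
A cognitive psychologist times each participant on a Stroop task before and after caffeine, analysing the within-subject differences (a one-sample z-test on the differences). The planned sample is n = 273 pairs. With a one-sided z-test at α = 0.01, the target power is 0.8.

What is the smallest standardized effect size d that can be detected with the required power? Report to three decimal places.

d ≈ 0.192

Need Φ(δ − 2.326) = 0.8, so δ = 2.326 + 0.842 = 3.168.
δ = d·√n ⇒ d = δ/√n = 3.168/√273 = 0.1917.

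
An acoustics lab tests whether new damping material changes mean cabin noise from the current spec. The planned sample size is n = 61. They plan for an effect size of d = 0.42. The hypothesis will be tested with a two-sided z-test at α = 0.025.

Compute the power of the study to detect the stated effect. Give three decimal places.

Noncentrality parameter: δ = d·√n = 0.42 × √61 = 3.2803
Critical value for a two-sided test at α = 0.025: z_{α/2} = 2.241.
Power = Φ(δ − 2.241) + Φ(−δ − 2.241) = Φ(1.039) + Φ(-5.522) = 0.8506 + 0.0000 = 0.8506.

Power ≈ 0.851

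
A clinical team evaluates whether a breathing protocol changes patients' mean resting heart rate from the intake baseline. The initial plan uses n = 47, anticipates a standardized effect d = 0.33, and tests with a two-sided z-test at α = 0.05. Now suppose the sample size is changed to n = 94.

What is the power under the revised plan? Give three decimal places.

Power ≈ 0.892

With n = 94: δ = d·√n = 0.33 × √94 = 3.1995. Critical value z_{0.025} = 1.960.
Revised power = Φ(δ − 1.960) + Φ(−δ − 1.960) = Φ(1.240) + Φ(-5.159) = 0.8924 + 0.0000 = 0.8924.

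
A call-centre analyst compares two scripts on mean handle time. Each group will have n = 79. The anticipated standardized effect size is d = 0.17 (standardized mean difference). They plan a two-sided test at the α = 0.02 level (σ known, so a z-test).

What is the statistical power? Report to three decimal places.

Noncentrality parameter: δ = d·√(n/2) = 0.17 × √(79/2) = 1.0684
Two-sided α = 0.02 → critical value z_{0.01} = 2.326.
Power = Φ(δ − 2.326) + Φ(−δ − 2.326) = Φ(-1.258) + Φ(-3.395) = 0.1042 + 0.0003 = 0.1046.

Power ≈ 0.105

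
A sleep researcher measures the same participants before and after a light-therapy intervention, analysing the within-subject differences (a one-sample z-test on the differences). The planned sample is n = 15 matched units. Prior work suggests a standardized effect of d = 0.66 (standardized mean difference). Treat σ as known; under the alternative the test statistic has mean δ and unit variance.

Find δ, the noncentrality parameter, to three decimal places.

The noncentrality parameter scales effect size by the design's sample-size factor: δ = d·√n = 0.66 × √15 = 2.5562

δ ≈ 2.556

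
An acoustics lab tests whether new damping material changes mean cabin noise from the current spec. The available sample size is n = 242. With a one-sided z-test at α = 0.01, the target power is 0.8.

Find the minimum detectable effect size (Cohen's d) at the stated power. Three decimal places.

d ≈ 0.204

Need Φ(δ − 2.326) = 0.8, so δ = 2.326 + 0.842 = 3.168.
δ = d·√n ⇒ d = δ/√n = 3.168/√242 = 0.2036.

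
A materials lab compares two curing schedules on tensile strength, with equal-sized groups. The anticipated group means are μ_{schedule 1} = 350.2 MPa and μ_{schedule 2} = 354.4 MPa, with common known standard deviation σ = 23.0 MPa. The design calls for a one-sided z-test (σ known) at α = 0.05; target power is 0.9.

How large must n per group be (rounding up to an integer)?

n = 514 per group

Standardized effect: d = |μ_{schedule 1} − μ_{schedule 2}| / σ = |350.2 − 354.4| / 23.0 = 0.1826
Set Φ(δ − 1.645) = 0.9; then δ − 1.645 = Φ⁻¹(0.9) = 1.282, giving δ = 2.926.
δ = d·√(n/2) ⇒ n = 2(δ/d)² = 2 × (2.926 / 0.1826)² = 513.64.
Rounding up, n = 514 per group.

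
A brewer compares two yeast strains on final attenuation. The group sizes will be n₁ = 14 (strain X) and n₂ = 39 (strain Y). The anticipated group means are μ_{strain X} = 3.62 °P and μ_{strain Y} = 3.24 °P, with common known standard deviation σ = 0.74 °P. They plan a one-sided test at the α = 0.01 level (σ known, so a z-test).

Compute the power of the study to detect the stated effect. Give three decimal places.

Standardized effect: d = |μ_{strain X} − μ_{strain Y}| / σ = |3.62 − 3.24| / 0.74 = 0.5135
Noncentrality parameter: δ = d / √(1/n₁ + 1/n₂) = 0.5135 / √(1/14 + 1/39) = 1.6482
One-sided α = 0.01 → critical value z_{0.01} = 2.326.
Power = P(Z > 2.326 − δ) = Φ(-0.678) = 0.2488.

Power ≈ 0.249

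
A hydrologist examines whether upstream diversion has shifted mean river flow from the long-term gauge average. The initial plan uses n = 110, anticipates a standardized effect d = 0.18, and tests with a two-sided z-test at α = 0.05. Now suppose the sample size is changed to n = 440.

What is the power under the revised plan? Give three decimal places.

With n = 440: δ = d·√n = 0.18 × √440 = 3.7757. Critical value z_{0.025} = 1.960.
Revised power = Φ(δ − 1.960) + Φ(−δ − 1.960) = Φ(1.816) + Φ(-5.736) = 0.9653 + 0.0000 = 0.9653.

Power ≈ 0.965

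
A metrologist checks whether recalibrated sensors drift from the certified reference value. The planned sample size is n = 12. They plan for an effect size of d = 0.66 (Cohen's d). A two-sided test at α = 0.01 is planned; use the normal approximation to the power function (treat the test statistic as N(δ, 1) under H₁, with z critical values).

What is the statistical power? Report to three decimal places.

Noncentrality parameter: δ = d·√n = 0.66 × √12 = 2.2863
Critical value for a two-sided test at α = 0.01: z_{α/2} = 2.576.
Power = Φ(δ − 2.576) + Φ(−δ − 2.576) = Φ(-0.290) + Φ(-4.862) = 0.3861 + 0.0000 = 0.3861.

Power ≈ 0.386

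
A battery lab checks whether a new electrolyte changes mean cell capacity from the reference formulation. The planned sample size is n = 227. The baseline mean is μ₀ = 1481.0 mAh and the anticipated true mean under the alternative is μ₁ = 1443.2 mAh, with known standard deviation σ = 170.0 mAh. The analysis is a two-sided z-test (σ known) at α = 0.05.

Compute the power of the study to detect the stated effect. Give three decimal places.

Standardized effect: d = |μ₁ − μ₀| / σ = |1443.2 − 1481.0| / 170.0 = 0.2224
Noncentrality parameter: δ = d·√n = 0.2224 × √227 = 3.3501
Two-sided α = 0.05 → critical value z_{0.025} = 1.960.
Power = Φ(δ − 1.960) + Φ(−δ − 1.960) = Φ(1.390) + Φ(-5.310) = 0.9178 + 0.0000 = 0.9178.

Power ≈ 0.918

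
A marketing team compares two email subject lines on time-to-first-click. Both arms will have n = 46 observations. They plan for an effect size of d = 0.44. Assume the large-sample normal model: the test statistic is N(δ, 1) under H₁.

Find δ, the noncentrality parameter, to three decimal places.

δ ≈ 2.110

δ = d·√(n/2) = 0.44 × √(46/2) = 2.1102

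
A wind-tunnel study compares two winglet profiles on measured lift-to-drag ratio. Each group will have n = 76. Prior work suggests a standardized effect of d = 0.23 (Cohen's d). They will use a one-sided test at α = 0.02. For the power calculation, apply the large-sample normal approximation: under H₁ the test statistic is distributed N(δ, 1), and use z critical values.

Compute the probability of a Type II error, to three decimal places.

β ≈ 0.738

Noncentrality parameter: δ = d·√(n/2) = 0.23 × √(76/2) = 1.4178
One-sided α = 0.02 → critical value z_{0.02} = 2.054.
Power = Φ(δ − 2.054) = Φ(-0.636) = 0.2624.
Type II error: β = 1 − power = 1 − 0.2624 = 0.7376.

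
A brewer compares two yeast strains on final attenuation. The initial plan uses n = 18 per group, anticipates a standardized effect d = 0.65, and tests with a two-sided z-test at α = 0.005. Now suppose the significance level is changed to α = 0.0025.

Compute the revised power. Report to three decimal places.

Power ≈ 0.142

δ = d·√(n/2) = 0.65 × √(18/2) = 1.9500 (unchanged). New critical value: z_{0.0013} = 3.023.
Revised power = Φ(δ − 3.023) + Φ(−δ − 3.023) = Φ(-1.073) + Φ(-4.973) = 0.1416 + 0.0000 = 0.1416.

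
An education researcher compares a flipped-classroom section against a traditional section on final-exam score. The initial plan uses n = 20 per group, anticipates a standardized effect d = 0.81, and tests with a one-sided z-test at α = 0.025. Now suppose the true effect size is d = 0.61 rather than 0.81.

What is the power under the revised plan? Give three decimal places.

With d = 0.61: δ = d·√(n/2) = 0.61 × √(20/2) = 1.9290. Critical value z_{0.025} = 1.960.
Revised power = P(Z > 1.960 − δ) = Φ(-0.031) = 0.4876.

Power ≈ 0.488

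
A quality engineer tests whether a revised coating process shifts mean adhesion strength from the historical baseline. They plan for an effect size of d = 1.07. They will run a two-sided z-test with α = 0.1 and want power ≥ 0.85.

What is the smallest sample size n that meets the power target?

n = 7

For power 0.85 need Φ(δ − z_{0.05}) = 0.85, so δ = z_{0.05} + z_{0.15} = 1.645 + 1.036 = 2.681.
(The Φ(−δ − z_{α/2}) term is vanishingly small for δ > 0 and is dropped in the standard sample-size formula.)
δ = d·√n ⇒ n = (δ/d)² = (2.681 / 1.07)² = 6.28.
Rounding up, n = 7.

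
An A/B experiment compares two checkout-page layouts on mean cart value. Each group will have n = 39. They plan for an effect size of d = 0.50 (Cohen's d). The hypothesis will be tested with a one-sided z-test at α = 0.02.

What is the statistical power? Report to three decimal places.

Power ≈ 0.561

Noncentrality parameter: δ = d·√(n/2) = 0.50 × √(39/2) = 2.2079
Critical value for a one-sided test at α = 0.02: z_α = 2.054.
Power = Φ(δ − 2.054) = Φ(0.154) = 0.5613.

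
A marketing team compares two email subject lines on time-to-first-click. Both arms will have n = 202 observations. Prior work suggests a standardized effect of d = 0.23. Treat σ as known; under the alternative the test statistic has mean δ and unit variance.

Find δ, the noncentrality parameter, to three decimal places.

δ ≈ 2.311

δ = d·√(n/2) = 0.23 × √(202/2) = 2.3115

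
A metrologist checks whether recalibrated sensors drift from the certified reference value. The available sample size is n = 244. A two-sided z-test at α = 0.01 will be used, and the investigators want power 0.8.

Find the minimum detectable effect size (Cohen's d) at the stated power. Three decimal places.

d ≈ 0.219

Required noncentrality: δ = z_{0.005} + z_{0.20} = 2.576 + 0.842 = 3.417.
(The second rejection-region term Φ(−δ − z_{α/2}) is negligible and dropped.)
δ = d·√n ⇒ d = δ/√n = 3.417/√244 = 0.2188.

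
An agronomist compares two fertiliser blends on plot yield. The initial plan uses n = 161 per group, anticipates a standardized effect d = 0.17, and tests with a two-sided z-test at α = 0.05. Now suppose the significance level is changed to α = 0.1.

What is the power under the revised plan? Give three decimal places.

Power ≈ 0.453

δ = d·√(n/2) = 0.17 × √(161/2) = 1.5253 (unchanged). New critical value: z_{0.05} = 1.645.
Revised power = Φ(δ − 1.645) + Φ(−δ − 1.645) = Φ(-0.120) + Φ(-3.170) = 0.4524 + 0.0008 = 0.4532.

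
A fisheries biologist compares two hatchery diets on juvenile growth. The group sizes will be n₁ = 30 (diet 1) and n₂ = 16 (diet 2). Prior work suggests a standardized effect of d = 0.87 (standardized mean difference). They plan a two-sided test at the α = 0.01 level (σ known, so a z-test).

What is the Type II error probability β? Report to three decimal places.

β ≈ 0.407

Noncentrality parameter: λ = d / √(1/n₁ + 1/n₂) = 0.87 / √(1/30 + 1/16) = 2.8104
Two-sided α = 0.01 → critical value z_{0.005} = 2.576.
Power = Φ(λ − 2.576) + Φ(−λ − 2.576) = Φ(0.235) + Φ(-5.386) = 0.5927 + 0.0000 = 0.5927.
Type II error: β = 1 − power = 1 − 0.5927 = 0.4073.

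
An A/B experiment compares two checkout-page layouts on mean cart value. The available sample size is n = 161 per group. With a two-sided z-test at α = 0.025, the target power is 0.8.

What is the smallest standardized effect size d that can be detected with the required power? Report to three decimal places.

Required noncentrality: δ = z_{0.0125} + z_{0.20} = 2.241 + 0.842 = 3.083.
(The second rejection-region term Φ(−δ − z_{α/2}) is negligible and dropped.)
δ = d·√(n/2) ⇒ d = δ/√(n/2) = 3.083/√(161/2) = 0.3436.

d ≈ 0.344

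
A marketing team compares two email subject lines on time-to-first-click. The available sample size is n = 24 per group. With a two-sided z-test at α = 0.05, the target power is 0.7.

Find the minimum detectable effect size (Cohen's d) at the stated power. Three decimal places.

d ≈ 0.717

Need Φ(δ − 1.960) = 0.7, so δ = 1.960 + 0.524 = 2.484.
(The second rejection-region term Φ(−δ − z_{α/2}) is negligible and dropped.)
δ = d·√(n/2) ⇒ d = δ/√(n/2) = 2.484/√(24/2) = 0.7172.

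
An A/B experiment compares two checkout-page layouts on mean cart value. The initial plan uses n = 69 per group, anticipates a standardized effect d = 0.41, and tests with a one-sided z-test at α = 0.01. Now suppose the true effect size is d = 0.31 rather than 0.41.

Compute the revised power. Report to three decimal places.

Power ≈ 0.307

With d = 0.31: δ = d·√(n/2) = 0.31 × √(69/2) = 1.8208. Critical value z_{0.01} = 2.326.
Revised power = Φ(δ − 2.326) = Φ(-0.506) = 0.3066.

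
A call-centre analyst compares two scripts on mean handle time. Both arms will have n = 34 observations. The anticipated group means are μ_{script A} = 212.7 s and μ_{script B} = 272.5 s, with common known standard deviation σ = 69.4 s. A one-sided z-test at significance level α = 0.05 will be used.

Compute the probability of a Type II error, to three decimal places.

β ≈ 0.028

Standardized effect: d = |μ_{script A} − μ_{script B}| / σ = |212.7 − 272.5| / 69.4 = 0.8617
Noncentrality parameter: δ = d·√(n/2) = 0.8617 × √(34/2) = 3.5528
Critical value for a one-sided test at α = 0.05: z_α = 1.645.
Power = Φ(δ − 1.645) = Φ(1.908) = 0.9718.
Type II error: β = 1 − power = 1 − 0.9718 = 0.0282.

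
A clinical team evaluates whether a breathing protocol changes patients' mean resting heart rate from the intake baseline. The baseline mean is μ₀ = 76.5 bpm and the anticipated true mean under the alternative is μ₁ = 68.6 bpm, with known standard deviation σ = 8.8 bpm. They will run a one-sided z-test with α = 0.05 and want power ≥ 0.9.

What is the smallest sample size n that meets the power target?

n = 11

Standardized effect: d = |μ₁ − μ₀| / σ = |68.6 − 76.5| / 8.8 = 0.8977
For power 0.9 need Φ(δ − z_{0.05}) = 0.9, so δ = z_{0.05} + z_{0.10} = 1.645 + 1.282 = 2.926.
δ = d·√n ⇒ n = (δ/d)² = (2.926 / 0.8977)² = 10.63.
Rounding up, n = 11.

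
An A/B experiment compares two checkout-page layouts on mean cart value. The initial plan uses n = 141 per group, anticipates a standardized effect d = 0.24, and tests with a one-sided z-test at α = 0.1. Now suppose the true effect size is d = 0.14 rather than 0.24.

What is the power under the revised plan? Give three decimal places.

Power ≈ 0.458

With d = 0.14: δ = d·√(n/2) = 0.14 × √(141/2) = 1.1755. Critical value z_{0.1} = 1.282.
Revised power = Φ(δ − 1.282) = Φ(-0.106) = 0.4578.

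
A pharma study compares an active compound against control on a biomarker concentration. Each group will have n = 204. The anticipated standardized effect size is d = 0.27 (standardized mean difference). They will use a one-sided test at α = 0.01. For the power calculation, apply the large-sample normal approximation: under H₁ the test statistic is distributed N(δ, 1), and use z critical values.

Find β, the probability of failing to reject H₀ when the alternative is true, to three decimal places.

Noncentrality parameter: δ = d·√(n/2) = 0.27 × √(204/2) = 2.7269
Critical value for a one-sided test at α = 0.01: z_α = 2.326.
Power = P(Z > 2.326 − δ) = Φ(0.401) = 0.6556.
Type II error: β = 1 − power = 1 − 0.6556 = 0.3444.

β ≈ 0.344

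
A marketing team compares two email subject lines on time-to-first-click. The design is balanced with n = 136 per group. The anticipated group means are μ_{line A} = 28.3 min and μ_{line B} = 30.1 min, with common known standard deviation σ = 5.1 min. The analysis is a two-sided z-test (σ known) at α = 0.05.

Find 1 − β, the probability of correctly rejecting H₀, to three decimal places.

Power ≈ 0.829

Standardized effect: d = |μ_{line A} − μ_{line B}| / σ = |28.3 − 30.1| / 5.1 = 0.3529
Noncentrality parameter: λ = d·√(n/2) = 0.3529 × √(136/2) = 2.9104
Critical value for a two-sided test at α = 0.05: z_{α/2} = 1.960.
Power = Φ(λ − 1.960) + Φ(−λ − 1.960) = Φ(0.950) + Φ(-4.870) = 0.8291 + 0.0000 = 0.8291.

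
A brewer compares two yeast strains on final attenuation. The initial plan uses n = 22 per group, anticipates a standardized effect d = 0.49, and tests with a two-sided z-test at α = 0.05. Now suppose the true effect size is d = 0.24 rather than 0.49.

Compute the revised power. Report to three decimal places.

Power ≈ 0.125

With d = 0.24: δ = d·√(n/2) = 0.24 × √(22/2) = 0.7960. Critical value z_{0.025} = 1.960.
Revised power = Φ(δ − 1.960) + Φ(−δ − 1.960) = Φ(-1.164) + Φ(-2.756) = 0.1222 + 0.0029 = 0.1251.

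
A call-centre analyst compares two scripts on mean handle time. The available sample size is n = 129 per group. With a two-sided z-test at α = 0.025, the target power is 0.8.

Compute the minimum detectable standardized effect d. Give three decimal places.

Need Φ(δ − 2.241) = 0.8, so δ = 2.241 + 0.842 = 3.083.
(Lower-tail contribution to power is negligible for δ > 0.)
δ = d·√(n/2) ⇒ d = δ/√(n/2) = 3.083/√(129/2) = 0.3839.

d ≈ 0.384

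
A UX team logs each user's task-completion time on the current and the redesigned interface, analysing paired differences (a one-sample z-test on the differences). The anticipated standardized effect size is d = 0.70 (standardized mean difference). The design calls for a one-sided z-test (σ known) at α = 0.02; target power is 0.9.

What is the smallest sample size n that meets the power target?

n = 23

For power 0.9 need Φ(δ − z_{0.02}) = 0.9, so δ = z_{0.02} + z_{0.10} = 2.054 + 1.282 = 3.335.
δ = d·√n ⇒ n = (δ/d)² = (3.335 / 0.70)² = 22.70.
Round up to the next whole unit.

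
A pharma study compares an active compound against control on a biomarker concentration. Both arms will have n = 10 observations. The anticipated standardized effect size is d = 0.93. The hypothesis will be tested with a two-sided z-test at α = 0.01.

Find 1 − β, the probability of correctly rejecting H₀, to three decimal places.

Noncentrality parameter: λ = d·√(n/2) = 0.93 × √(10/2) = 2.0795
Critical value for a two-sided test at α = 0.01: z_{α/2} = 2.576.
Power = Φ(λ − 2.576) + Φ(−λ − 2.576) = Φ(-0.496) + Φ(-4.655) = 0.3098 + 0.0000 = 0.3098.

Power ≈ 0.310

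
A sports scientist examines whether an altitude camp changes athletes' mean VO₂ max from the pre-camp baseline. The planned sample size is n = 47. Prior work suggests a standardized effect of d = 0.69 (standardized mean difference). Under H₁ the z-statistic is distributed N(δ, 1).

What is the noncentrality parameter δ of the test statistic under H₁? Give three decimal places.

δ ≈ 4.730

δ = d·√n = 0.69 × √47 = 4.7304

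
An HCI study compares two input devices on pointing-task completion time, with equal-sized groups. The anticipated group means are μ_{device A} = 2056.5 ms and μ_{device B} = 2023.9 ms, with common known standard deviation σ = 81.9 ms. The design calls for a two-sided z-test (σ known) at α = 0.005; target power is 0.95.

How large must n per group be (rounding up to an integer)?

n = 251 per group

Standardized effect: d = |μ_{device A} − μ_{device B}| / σ = |2056.5 − 2023.9| / 81.9 = 0.3980
Set Φ(δ − 2.807) = 0.95; then δ − 2.807 = Φ⁻¹(0.95) = 1.645, giving δ = 4.452.
(The Φ(−δ − z_{α/2}) term is vanishingly small for δ > 0 and is dropped in the standard sample-size formula.)
δ = d·√(n/2) ⇒ n = 2(δ/d)² = 2 × (4.452 / 0.3980)² = 250.18.
Rounding up, n = 251 per group.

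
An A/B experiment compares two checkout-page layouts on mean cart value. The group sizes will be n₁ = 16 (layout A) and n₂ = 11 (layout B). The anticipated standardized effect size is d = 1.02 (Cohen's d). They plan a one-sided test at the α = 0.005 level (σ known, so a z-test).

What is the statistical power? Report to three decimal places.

Power ≈ 0.511

Noncentrality parameter: δ = d / √(1/n₁ + 1/n₂) = 1.02 / √(1/16 + 1/11) = 2.6042
Critical value for a one-sided test at α = 0.005: z_α = 2.576.
Power = Φ(δ − 2.576) = Φ(0.028) = 0.5113.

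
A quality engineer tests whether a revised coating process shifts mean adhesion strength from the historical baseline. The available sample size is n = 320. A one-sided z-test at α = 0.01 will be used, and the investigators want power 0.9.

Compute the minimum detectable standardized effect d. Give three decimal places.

Need Φ(δ − 2.326) = 0.9, so δ = 2.326 + 1.282 = 3.608.
δ = d·√n ⇒ d = δ/√n = 3.608/√320 = 0.2017.

d ≈ 0.202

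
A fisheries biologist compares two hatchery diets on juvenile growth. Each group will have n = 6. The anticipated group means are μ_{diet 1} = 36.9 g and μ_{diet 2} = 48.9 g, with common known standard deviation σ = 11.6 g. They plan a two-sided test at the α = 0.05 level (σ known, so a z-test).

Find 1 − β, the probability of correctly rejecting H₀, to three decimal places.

Power ≈ 0.433

Standardized effect: d = |μ_{diet 1} − μ_{diet 2}| / σ = |36.9 − 48.9| / 11.6 = 1.0345
Noncentrality parameter: δ = d·√(n/2) = 1.0345 × √(6/2) = 1.7918
Critical value for a two-sided test at α = 0.05: z_{α/2} = 1.960.
Power = Φ(δ − 1.960) + Φ(−δ − 1.960) = Φ(-0.168) + Φ(-3.752) = 0.4332 + 0.0001 = 0.4333.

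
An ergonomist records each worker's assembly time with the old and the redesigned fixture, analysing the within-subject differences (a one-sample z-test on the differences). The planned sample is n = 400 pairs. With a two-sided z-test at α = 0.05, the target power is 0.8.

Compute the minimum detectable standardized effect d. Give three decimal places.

Required noncentrality: δ = z_{0.025} + z_{0.20} = 1.960 + 0.842 = 2.802.
(Lower-tail contribution to power is negligible for δ > 0.)
δ = d·√n ⇒ d = δ/√n = 2.802/√400 = 0.1401.

d ≈ 0.140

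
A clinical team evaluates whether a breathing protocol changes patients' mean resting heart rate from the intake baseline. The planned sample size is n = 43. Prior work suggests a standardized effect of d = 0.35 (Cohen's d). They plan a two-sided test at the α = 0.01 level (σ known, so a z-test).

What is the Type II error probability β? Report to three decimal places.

β ≈ 0.611

Noncentrality parameter: δ = d·√n = 0.35 × √43 = 2.2951
Critical value for a two-sided test at α = 0.01: z_{α/2} = 2.576.
Power = Φ(δ − 2.576) + Φ(−δ − 2.576) = Φ(-0.281) + Φ(-4.871) = 0.3895 + 0.0000 = 0.3895.
Type II error: β = 1 − power = 1 − 0.3895 = 0.6105.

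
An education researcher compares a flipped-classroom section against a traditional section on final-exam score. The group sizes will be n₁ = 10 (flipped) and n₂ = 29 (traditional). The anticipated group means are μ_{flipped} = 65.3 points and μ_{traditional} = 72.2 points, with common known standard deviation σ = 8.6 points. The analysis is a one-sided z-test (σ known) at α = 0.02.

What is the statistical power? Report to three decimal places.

Standardized effect: d = |μ_{flipped} − μ_{traditional}| / σ = |65.3 − 72.2| / 8.6 = 0.8023
Noncentrality parameter: δ = d / √(1/n₁ + 1/n₂) = 0.8023 / √(1/10 + 1/29) = 2.1878
One-sided α = 0.02 → critical value z_{0.02} = 2.054.
Power = Φ(δ − 2.054) = Φ(0.134) = 0.5533.

Power ≈ 0.553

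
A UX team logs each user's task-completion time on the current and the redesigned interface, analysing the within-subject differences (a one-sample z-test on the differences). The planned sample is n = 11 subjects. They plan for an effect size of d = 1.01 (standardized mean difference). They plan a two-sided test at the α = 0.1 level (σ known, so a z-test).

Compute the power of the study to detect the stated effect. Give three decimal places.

Power ≈ 0.956

Noncentrality parameter: δ = d·√n = 1.01 × √11 = 3.3498
Two-sided α = 0.1 → critical value z_{0.05} = 1.645.
Power = Φ(δ − 1.645) + Φ(−δ − 1.645) = Φ(1.705) + Φ(-4.995) = 0.9559 + 0.0000 = 0.9559.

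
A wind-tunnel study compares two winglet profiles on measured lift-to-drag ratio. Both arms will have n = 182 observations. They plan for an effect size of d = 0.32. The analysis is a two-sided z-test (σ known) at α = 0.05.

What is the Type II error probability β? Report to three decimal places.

β ≈ 0.137

Noncentrality parameter: δ = d·√(n/2) = 0.32 × √(182/2) = 3.0526
Critical value for a two-sided test at α = 0.05: z_{α/2} = 1.960.
Power = Φ(δ − 1.960) + Φ(−δ − 1.960) = Φ(1.093) + Φ(-5.013) = 0.8627 + 0.0000 = 0.8627.
Type II error: β = 1 − power = 1 − 0.8627 = 0.1373.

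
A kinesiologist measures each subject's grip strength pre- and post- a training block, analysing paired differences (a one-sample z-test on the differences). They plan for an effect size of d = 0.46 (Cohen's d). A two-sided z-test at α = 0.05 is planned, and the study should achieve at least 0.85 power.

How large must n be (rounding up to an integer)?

Set Φ(δ − 1.960) = 0.85; then δ − 1.960 = Φ⁻¹(0.85) = 1.036, giving δ = 2.996.
(Ignoring the negligible lower-tail rejection probability gives the usual closed-form inversion.)
δ = d·√n ⇒ n = (δ/d)² = (2.996 / 0.46)² = 42.43.
Rounding up, n = 43.

n = 43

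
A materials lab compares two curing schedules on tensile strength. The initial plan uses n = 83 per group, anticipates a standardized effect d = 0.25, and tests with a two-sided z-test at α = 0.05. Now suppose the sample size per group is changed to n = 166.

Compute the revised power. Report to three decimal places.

Power ≈ 0.625

With n = 166 per group: δ = d·√(n/2) = 0.25 × √(166/2) = 2.2776. Critical value z_{0.025} = 1.960.
Revised power = Φ(δ − 1.960) + Φ(−δ − 1.960) = Φ(0.318) + Φ(-4.238) = 0.6246 + 0.0000 = 0.6246.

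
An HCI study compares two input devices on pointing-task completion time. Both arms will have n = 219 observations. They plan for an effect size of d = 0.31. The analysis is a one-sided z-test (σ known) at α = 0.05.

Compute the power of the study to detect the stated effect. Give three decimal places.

Power ≈ 0.945

Noncentrality parameter: δ = d·√(n/2) = 0.31 × √(219/2) = 3.2439
One-sided α = 0.05 → critical value z_{0.05} = 1.645.
Power = Φ(δ − 1.645) = Φ(1.599) = 0.9451.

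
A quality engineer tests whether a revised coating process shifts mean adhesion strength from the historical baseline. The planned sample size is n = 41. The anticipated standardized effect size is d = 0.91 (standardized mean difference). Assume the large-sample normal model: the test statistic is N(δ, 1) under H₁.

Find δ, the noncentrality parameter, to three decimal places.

δ = d·√n = 0.91 × √41 = 5.8268

δ ≈ 5.827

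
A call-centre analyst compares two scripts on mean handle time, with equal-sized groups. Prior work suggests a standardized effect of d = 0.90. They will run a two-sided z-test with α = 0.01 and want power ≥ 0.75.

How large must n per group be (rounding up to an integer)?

For power 0.75 need Φ(δ − z_{0.005}) = 0.75, so δ = z_{0.005} + z_{0.25} = 2.576 + 0.674 = 3.250.
(The Φ(−δ − z_{α/2}) term is vanishingly small for δ > 0 and is dropped in the standard sample-size formula.)
δ = d·√(n/2) ⇒ n = 2(δ/d)² = 2 × (3.250 / 0.90)² = 26.09.
Rounding up, n = 27 per group.

n = 27 per group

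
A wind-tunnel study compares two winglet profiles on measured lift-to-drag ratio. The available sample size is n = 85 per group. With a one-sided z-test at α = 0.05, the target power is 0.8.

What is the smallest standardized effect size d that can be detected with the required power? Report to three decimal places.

Required noncentrality: δ = z_{0.05} + z_{0.20} = 1.645 + 0.842 = 2.486.
δ = d·√(n/2) ⇒ d = δ/√(n/2) = 2.486/√(85/2) = 0.3814.

d ≈ 0.381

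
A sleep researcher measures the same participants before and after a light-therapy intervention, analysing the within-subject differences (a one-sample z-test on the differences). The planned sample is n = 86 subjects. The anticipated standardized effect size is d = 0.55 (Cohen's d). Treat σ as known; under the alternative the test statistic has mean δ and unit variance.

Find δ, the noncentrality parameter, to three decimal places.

δ ≈ 5.100

δ = d·√n = 0.55 × √86 = 5.1005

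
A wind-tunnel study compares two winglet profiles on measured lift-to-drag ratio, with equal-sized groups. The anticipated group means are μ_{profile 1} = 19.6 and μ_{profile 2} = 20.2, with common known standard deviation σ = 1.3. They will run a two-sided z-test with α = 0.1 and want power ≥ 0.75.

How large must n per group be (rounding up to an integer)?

n = 51 per group

Standardized effect: d = |μ_{profile 1} − μ_{profile 2}| / σ = |19.6 − 20.2| / 1.3 = 0.4615
Set Φ(δ − 1.645) = 0.75; then δ − 1.645 = Φ⁻¹(0.75) = 0.674, giving δ = 2.319.
(For δ > 0 the lower-tail rejection region contributes negligibly to power, so the one-term inversion is standard.)
δ = d·√(n/2) ⇒ n = 2(δ/d)² = 2 × (2.319 / 0.4615)² = 50.51.
Rounding up, n = 51 per group.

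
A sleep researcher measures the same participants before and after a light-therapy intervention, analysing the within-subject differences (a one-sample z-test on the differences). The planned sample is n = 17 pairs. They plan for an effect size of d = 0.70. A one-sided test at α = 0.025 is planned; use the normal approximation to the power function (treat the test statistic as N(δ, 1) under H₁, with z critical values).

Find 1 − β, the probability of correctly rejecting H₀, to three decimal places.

Noncentrality parameter: δ = d·√n = 0.70 × √17 = 2.8862
Critical value for a one-sided test at α = 0.025: z_α = 1.960.
Power = Φ(δ − 1.960) = Φ(0.926) = 0.8228.

Power ≈ 0.823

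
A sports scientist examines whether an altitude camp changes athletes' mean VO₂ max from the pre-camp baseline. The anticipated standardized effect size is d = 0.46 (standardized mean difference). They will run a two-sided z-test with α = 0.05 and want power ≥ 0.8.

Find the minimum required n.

Set Φ(δ − 1.960) = 0.8; then δ − 1.960 = Φ⁻¹(0.8) = 0.842, giving δ = 2.802.
(Ignoring the negligible lower-tail rejection probability gives the usual closed-form inversion.)
δ = d·√n ⇒ n = (δ/d)² = (2.802 / 0.46)² = 37.09.
Rounding up, n = 38.

n = 38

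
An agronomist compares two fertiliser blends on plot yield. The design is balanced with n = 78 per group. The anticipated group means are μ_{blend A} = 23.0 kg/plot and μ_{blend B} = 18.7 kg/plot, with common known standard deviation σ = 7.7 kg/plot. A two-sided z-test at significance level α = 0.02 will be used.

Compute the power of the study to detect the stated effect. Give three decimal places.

Standardized effect: d = |μ_{blend A} − μ_{blend B}| / σ = |23.0 − 18.7| / 7.7 = 0.5584
Noncentrality parameter: δ = d·√(n/2) = 0.5584 × √(78/2) = 3.4875
Critical value for a two-sided test at α = 0.02: z_{α/2} = 2.326.
Power = Φ(δ − 2.326) + Φ(−δ − 2.326) = Φ(1.161) + Φ(-5.814) = 0.8772 + 0.0000 = 0.8772.

Power ≈ 0.877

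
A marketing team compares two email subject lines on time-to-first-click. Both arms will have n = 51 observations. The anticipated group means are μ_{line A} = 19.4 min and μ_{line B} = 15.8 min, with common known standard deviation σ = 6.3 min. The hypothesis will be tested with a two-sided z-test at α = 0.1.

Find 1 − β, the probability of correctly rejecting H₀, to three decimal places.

Power ≈ 0.893

Standardized effect: d = |μ_{line A} − μ_{line B}| / σ = |19.4 − 15.8| / 6.3 = 0.5714
Noncentrality parameter: δ = d·√(n/2) = 0.5714 × √(51/2) = 2.8856
Critical value for a two-sided test at α = 0.1: z_{α/2} = 1.645.
Power = Φ(δ − 1.645) + Φ(−δ − 1.645) = Φ(1.241) + Φ(-4.530) = 0.8926 + 0.0000 = 0.8926.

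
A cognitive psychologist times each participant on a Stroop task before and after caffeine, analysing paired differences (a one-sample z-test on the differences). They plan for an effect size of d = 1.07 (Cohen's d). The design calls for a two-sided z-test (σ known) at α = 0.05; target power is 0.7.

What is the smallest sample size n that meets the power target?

Set Φ(δ − 1.960) = 0.7; then δ − 1.960 = Φ⁻¹(0.7) = 0.524, giving δ = 2.484.
(For δ > 0 the lower-tail rejection region contributes negligibly to power, so the one-term inversion is standard.)
δ = d·√n ⇒ n = (δ/d)² = (2.484 / 1.07)² = 5.39.
Rounding up, n = 6.

n = 6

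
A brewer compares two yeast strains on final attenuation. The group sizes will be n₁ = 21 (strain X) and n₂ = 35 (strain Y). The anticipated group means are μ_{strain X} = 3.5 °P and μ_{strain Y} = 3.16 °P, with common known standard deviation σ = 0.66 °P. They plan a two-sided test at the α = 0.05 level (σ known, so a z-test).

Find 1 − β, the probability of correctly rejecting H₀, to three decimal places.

Standardized effect: d = |μ_{strain X} − μ_{strain Y}| / σ = |3.5 − 3.16| / 0.66 = 0.5152
Noncentrality parameter: λ = d / √(1/n₁ + 1/n₂) = 0.5152 / √(1/21 + 1/35) = 1.8663
Two-sided α = 0.05 → critical value z_{0.025} = 1.960.
Power = Φ(λ − 1.960) + Φ(−λ − 1.960) = Φ(-0.094) + Φ(-3.826) = 0.4627 + 0.0001 = 0.4628.

Power ≈ 0.463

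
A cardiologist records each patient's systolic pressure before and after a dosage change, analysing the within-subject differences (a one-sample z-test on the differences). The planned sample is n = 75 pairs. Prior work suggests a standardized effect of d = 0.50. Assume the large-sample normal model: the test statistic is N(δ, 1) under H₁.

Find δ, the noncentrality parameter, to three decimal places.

δ ≈ 4.330

The noncentrality parameter scales effect size by the design's sample-size factor: δ = d·√n = 0.50 × √75 = 4.3301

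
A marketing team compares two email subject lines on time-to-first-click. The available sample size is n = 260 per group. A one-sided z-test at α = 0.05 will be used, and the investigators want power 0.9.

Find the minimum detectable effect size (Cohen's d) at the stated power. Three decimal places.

d ≈ 0.257

Required noncentrality: δ = z_{0.05} + z_{0.10} = 1.645 + 1.282 = 2.926.
δ = d·√(n/2) ⇒ d = δ/√(n/2) = 2.926/√(260/2) = 0.2567.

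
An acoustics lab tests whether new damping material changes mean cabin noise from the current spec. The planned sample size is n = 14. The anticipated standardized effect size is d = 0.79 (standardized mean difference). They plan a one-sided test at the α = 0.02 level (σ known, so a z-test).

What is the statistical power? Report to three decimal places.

Power ≈ 0.817

Noncentrality parameter: δ = d·√n = 0.79 × √14 = 2.9559
One-sided α = 0.02 → critical value z_{0.02} = 2.054.
Power = Φ(δ − 2.054) = Φ(0.902) = 0.8165.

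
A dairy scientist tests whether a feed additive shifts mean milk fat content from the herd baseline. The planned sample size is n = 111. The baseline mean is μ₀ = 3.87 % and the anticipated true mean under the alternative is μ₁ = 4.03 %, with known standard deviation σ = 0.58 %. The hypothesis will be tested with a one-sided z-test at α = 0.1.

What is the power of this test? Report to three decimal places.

Power ≈ 0.948

Standardized effect: d = |μ₁ − μ₀| / σ = |4.03 − 3.87| / 0.58 = 0.2759
Noncentrality parameter: λ = d·√n = 0.2759 × √111 = 2.9064
One-sided α = 0.1 → critical value z_{0.1} = 1.282.
Power = Φ(λ − 1.282) = Φ(1.625) = 0.9479.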